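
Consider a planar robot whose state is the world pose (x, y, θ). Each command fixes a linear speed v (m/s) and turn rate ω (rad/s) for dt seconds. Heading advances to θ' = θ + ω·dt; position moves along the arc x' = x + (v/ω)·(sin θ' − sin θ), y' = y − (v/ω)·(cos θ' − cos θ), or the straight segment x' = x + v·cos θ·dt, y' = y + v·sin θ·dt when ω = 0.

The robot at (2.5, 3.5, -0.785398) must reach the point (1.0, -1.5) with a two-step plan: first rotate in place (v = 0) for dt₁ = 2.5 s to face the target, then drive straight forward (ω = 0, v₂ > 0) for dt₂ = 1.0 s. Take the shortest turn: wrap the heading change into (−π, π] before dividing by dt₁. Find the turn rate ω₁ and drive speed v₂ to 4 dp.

heading to target = atan2(-1.5−3.5, 1−2.5) = -1.8623
Δθ = wrap(-1.8623 − -0.7854) = -1.0769; ω₁ = Δθ/dt₁ = -0.4307
distance = √((1−2.5)² + (-1.5−3.5)²) = 5.2202; v₂ = distance/dt₂ = 5.2202

ω₁ = -0.4307, v₂ = 5.2202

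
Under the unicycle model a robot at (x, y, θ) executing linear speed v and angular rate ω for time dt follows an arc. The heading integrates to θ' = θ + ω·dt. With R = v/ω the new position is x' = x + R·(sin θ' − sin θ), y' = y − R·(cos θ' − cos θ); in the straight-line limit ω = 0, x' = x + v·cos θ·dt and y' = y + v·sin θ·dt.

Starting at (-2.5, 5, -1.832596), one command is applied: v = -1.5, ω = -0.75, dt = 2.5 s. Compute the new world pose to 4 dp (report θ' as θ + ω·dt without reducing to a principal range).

θ' = -1.8326 + -0.75·2.5 = -3.7076
R = v/ω = -1.5/-0.75 = 2.0000
x' = -2.5 + 2.0000·(sin -3.7076 − sin -1.8326) = 0.5044
y' = 5 − 2.0000·(cos -3.7076 − cos -1.8326) = 6.1705

(0.5044, 6.1705, -3.7076)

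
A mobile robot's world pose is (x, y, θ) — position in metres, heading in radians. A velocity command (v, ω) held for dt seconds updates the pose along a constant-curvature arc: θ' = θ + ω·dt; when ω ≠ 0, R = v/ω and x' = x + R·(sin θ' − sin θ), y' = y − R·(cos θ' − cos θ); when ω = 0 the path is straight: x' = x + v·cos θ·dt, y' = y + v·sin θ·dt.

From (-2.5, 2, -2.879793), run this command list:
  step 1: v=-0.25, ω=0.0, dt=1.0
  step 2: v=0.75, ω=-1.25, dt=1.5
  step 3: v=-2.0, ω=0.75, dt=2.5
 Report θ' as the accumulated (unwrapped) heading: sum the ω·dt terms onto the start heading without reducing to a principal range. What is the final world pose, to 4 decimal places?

step 1: θ'=-2.8798 (straight) → pose (-2.2585, 2.0647, -2.8798)
step 2: θ'=-4.7548 (R=-0.6000) → pose (-3.0133, 2.6697, -4.7548)
step 3: θ'=-2.8798 (R=-2.6667) → pose (0.3412, -0.0192, -2.8798)

(0.3412, -0.0192, -2.8798)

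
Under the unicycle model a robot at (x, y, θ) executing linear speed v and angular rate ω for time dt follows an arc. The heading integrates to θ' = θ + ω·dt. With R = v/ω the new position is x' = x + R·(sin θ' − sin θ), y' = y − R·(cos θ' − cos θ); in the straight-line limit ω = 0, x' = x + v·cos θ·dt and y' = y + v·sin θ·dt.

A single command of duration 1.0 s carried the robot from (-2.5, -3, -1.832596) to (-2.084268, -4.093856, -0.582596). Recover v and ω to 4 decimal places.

Δθ = -0.582596 − -1.832596 = 1.250000
ω = Δθ/dt = 1.250000/1.0 = 1.2500
R = −Δy/(cos θ' − cos θ) = 1.0000
v = R·ω = 1.0000·1.2500 = 1.2500

v = 1.2500, ω = 1.2500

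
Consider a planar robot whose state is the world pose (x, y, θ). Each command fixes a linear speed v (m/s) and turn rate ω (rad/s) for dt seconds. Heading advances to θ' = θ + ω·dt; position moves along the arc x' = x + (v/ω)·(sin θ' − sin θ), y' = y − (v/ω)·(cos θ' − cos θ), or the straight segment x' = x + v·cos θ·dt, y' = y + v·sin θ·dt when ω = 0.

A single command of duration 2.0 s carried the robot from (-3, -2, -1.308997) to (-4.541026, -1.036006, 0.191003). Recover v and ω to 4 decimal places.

v = -1.0000, ω = 0.7500

Δθ = 0.191003 − -1.308997 = 1.500000
ω = Δθ/dt = 1.500000/2.0 = 0.7500
R = Δx/(sin θ' − sin θ) = -1.3333
v = R·ω = -1.3333·0.7500 = -1.0000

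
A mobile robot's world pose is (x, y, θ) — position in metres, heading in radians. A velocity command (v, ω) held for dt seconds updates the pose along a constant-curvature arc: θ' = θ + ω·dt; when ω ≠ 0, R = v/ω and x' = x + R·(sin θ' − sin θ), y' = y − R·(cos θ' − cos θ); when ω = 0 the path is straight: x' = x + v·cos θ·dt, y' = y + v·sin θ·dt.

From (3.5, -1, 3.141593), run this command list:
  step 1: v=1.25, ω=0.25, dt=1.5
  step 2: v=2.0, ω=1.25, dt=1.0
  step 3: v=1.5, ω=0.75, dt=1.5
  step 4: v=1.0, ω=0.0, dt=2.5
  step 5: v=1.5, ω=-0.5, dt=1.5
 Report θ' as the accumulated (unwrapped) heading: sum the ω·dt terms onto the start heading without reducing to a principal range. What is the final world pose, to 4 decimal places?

step 1: θ'=3.5166 (R=5.0000) → pose (1.6686, -1.3475, 3.5166)
step 2: θ'=4.7666 (R=1.6000) → pose (0.6570, -2.9230, 4.7666)
step 3: θ'=5.8916 (R=2.0000) → pose (1.8908, -4.6632, 5.8916)
step 4: θ'=5.8916 (straight) → pose (4.2015, -5.6174, 5.8916)
step 5: θ'=5.1416 (R=-3.0000) → pose (5.7844, -7.1418, 5.1416)

(5.7844, -7.1418, 5.1416)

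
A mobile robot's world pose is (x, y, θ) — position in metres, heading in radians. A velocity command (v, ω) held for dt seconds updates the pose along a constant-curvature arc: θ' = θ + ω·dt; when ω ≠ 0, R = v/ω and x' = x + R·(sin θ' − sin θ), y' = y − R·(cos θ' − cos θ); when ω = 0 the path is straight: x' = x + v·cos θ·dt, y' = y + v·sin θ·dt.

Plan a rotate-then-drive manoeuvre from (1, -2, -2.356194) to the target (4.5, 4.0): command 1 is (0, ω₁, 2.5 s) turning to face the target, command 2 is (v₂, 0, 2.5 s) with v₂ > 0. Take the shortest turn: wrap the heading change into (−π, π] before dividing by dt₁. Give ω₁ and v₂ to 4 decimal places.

heading to target = atan2(4−-2, 4.5−1) = 1.0427
Δθ = wrap(1.0427 − -2.3562) = -2.8843; ω₁ = Δθ/dt₁ = -1.1537
distance = √((4.5−1)² + (4−-2)²) = 6.9462; v₂ = distance/dt₂ = 2.7785

ω₁ = -1.1537, v₂ = 2.7785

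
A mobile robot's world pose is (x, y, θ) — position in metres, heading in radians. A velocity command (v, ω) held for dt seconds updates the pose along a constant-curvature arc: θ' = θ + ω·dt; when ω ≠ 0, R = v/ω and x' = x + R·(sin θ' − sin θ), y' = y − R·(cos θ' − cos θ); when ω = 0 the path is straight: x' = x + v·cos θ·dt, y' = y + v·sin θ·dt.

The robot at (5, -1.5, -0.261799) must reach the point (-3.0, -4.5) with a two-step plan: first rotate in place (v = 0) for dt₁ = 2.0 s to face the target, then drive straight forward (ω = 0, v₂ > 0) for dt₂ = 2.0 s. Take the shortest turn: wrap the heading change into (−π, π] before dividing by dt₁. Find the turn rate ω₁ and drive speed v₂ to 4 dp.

ω₁ = -1.2605, v₂ = 4.2720

heading to target = atan2(-4.5−-1.5, -3−5) = -2.7828
Δθ = wrap(-2.7828 − -0.2618) = -2.5210; ω₁ = Δθ/dt₁ = -1.2605
distance = √((-3−5)² + (-4.5−-1.5)²) = 8.5440; v₂ = distance/dt₂ = 4.2720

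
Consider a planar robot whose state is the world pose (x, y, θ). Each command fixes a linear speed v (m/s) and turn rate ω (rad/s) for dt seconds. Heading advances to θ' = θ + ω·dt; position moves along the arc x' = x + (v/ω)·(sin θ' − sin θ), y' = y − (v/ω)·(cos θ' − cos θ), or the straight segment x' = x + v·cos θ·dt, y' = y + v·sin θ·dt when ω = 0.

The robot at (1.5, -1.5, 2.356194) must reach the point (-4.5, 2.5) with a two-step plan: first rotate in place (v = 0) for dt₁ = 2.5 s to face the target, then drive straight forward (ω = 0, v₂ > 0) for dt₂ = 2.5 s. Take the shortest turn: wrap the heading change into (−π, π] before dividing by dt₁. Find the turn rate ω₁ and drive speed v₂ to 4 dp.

heading to target = atan2(2.5−-1.5, -4.5−1.5) = 2.5536
Δθ = wrap(2.5536 − 2.3562) = 0.1974; ω₁ = Δθ/dt₁ = 0.0790
distance = √((-4.5−1.5)² + (2.5−-1.5)²) = 7.2111; v₂ = distance/dt₂ = 2.8844

ω₁ = 0.0790, v₂ = 2.8844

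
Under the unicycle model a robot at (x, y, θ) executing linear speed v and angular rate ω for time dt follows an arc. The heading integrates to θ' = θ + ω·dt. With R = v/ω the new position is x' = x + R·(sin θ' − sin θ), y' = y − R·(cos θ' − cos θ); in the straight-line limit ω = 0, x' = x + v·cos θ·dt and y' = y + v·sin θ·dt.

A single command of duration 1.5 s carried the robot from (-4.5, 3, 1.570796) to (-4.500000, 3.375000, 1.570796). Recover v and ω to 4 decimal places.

v = 0.2500, ω = 0.0000

Δθ = 1.570796 − 1.570796 = 0.000000
ω = Δθ/dt = 0.000000/1.5 = 0.0000
ω = 0 → v = (Δx·cos θ + Δy·sin θ)/dt = 0.2500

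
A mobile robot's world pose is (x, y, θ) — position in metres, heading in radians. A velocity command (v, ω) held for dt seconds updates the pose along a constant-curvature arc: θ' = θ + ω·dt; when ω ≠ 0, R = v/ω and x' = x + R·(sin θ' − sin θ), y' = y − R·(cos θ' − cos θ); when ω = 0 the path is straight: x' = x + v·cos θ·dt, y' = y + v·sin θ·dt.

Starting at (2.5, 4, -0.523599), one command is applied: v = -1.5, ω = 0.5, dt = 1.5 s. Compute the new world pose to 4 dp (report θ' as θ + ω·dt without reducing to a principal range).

(0.3266, 4.3254, 0.2264)

θ' = -0.5236 + 0.5·1.5 = 0.2264
R = v/ω = -1.5/0.5 = -3.0000
x' = 2.5 + -3.0000·(sin 0.2264 − sin -0.5236) = 0.3266
y' = 4 − -3.0000·(cos 0.2264 − cos -0.5236) = 4.3254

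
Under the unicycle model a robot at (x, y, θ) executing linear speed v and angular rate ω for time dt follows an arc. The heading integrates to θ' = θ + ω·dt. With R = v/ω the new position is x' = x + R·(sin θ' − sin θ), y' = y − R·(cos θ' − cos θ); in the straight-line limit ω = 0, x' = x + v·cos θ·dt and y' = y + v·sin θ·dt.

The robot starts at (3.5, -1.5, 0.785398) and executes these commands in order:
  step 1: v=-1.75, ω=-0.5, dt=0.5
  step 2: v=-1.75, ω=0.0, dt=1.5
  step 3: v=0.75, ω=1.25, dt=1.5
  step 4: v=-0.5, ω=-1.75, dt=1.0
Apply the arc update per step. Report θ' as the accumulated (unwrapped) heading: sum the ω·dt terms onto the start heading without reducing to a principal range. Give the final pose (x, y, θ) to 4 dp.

step 1: θ'=0.5354 (R=3.5000) → pose (2.8108, -2.0354, 0.5354)
step 2: θ'=0.5354 (straight) → pose (0.5531, -3.3746, 0.5354)
step 3: θ'=2.4104 (R=0.6000) → pose (0.6476, -2.4119, 2.4104)
step 4: θ'=0.6604 (R=0.2857) → pose (0.6321, -2.8502, 0.6604)

(0.6321, -2.8502, 0.6604)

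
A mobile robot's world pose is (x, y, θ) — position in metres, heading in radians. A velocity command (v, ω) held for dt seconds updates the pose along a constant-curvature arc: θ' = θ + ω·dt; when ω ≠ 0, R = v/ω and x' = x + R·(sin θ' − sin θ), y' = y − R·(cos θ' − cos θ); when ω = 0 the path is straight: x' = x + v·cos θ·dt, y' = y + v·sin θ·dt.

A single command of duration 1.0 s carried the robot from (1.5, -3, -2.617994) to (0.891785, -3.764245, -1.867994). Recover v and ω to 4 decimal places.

Δθ = -1.867994 − -2.617994 = 0.750000
ω = Δθ/dt = 0.750000/1.0 = 0.7500
R = −Δy/(cos θ' − cos θ) = 1.3333
v = R·ω = 1.3333·0.7500 = 1.0000

v = 1.0000, ω = 0.7500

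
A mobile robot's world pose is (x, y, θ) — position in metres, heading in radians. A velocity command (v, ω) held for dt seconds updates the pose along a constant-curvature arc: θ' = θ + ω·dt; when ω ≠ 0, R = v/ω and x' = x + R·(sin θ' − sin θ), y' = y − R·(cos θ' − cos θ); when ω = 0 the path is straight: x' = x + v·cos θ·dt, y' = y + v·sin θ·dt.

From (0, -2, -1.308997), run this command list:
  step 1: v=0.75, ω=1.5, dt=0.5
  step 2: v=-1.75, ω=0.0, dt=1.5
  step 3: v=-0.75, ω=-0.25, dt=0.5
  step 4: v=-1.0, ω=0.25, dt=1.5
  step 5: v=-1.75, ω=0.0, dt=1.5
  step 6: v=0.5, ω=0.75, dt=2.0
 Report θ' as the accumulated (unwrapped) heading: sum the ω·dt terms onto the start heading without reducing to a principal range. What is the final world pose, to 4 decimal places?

step 1: θ'=-0.5590 (R=0.5000) → pose (0.2178, -2.2945, -0.5590)
step 2: θ'=-0.5590 (straight) → pose (-2.0076, -0.9024, -0.5590)
step 3: θ'=-0.6840 (R=3.0000) → pose (-2.3123, -0.6841, -0.6840)
step 4: θ'=-0.3090 (R=-4.0000) → pose (-3.6235, 0.0262, -0.3090)
step 5: θ'=-0.3090 (straight) → pose (-6.1242, 0.8245, -0.3090)
step 6: θ'=1.1910 (R=0.6667) → pose (-5.3023, 1.2124, 1.1910)

(-5.3023, 1.2124, 1.1910)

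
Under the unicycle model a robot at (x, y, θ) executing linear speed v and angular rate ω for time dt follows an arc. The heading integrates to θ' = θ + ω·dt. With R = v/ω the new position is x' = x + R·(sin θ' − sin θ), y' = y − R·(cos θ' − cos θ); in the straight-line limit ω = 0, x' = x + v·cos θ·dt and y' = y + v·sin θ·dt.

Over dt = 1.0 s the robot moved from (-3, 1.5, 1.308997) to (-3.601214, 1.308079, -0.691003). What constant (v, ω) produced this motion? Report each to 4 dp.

v = -0.7500, ω = -2.0000

Δθ = -0.691003 − 1.308997 = -2.000000
ω = Δθ/dt = -2.000000/1.0 = -2.0000
R = Δx/(sin θ' − sin θ) = 0.3750
v = R·ω = 0.3750·-2.0000 = -0.7500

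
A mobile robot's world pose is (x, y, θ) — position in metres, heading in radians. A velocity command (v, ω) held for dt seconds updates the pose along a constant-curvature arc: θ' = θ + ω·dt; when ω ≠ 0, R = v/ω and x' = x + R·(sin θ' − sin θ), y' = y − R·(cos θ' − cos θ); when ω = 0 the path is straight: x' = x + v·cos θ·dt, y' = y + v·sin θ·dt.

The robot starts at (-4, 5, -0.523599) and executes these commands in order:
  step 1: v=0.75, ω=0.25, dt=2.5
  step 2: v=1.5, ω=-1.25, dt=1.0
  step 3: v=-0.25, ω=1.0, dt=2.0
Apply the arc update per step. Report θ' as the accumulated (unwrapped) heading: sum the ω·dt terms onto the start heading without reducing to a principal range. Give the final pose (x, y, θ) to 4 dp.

(-1.3963, 3.9737, 0.8514)

step 1: θ'=0.1014 (R=3.0000) → pose (-2.1963, 4.6135, 0.1014)
step 2: θ'=-1.1486 (R=-1.2000) → pose (-0.9802, 3.9114, -1.1486)
step 3: θ'=0.8514 (R=-0.2500) → pose (-1.3963, 3.9737, 0.8514)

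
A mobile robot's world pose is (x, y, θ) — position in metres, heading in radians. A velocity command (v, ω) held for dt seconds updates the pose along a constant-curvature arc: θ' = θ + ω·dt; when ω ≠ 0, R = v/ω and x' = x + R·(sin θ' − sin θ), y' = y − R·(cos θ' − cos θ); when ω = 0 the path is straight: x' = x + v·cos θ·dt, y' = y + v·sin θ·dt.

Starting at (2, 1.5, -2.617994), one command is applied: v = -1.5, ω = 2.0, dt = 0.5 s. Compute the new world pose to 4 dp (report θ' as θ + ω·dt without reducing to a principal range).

(2.3742, 2.1141, -1.6180)

θ' = -2.6180 + 2.0·0.5 = -1.6180
R = v/ω = -1.5/2.0 = -0.7500
x' = 2 + -0.7500·(sin -1.6180 − sin -2.6180) = 2.3742
y' = 1.5 − -0.7500·(cos -1.6180 − cos -2.6180) = 2.1141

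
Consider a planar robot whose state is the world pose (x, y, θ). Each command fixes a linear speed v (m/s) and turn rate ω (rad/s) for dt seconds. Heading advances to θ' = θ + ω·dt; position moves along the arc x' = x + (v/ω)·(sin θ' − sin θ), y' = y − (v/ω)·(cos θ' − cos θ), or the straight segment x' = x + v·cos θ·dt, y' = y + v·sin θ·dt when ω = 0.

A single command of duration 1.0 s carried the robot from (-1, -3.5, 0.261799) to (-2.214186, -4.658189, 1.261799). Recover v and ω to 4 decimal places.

Δθ = 1.261799 − 0.261799 = 1.000000
ω = Δθ/dt = 1.000000/1.0 = 1.0000
R = Δx/(sin θ' − sin θ) = -1.7500
v = R·ω = -1.7500·1.0000 = -1.7500

v = -1.7500, ω = 1.0000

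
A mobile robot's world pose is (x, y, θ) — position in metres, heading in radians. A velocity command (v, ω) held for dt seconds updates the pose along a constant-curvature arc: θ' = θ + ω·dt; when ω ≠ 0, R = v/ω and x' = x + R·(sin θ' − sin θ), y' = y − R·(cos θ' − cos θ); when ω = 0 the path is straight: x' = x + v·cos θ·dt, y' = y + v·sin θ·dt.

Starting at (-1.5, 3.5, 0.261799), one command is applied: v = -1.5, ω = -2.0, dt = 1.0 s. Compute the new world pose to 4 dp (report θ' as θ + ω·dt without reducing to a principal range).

(-2.4336, 4.3494, -1.7382)

θ' = 0.2618 + -2.0·1.0 = -1.7382
R = v/ω = -1.5/-2.0 = 0.7500
x' = -1.5 + 0.7500·(sin -1.7382 − sin 0.2618) = -2.4336
y' = 3.5 − 0.7500·(cos -1.7382 − cos 0.2618) = 4.3494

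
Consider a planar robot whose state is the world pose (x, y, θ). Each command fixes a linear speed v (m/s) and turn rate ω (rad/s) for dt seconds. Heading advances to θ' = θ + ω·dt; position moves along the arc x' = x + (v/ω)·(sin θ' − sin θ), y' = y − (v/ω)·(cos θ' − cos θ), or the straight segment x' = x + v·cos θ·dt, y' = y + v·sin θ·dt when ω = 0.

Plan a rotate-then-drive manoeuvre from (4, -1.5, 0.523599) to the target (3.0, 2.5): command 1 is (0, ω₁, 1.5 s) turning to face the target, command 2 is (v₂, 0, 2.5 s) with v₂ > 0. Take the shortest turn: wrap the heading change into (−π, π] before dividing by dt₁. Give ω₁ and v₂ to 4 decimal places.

heading to target = atan2(2.5−-1.5, 3−4) = 1.8158
Δθ = wrap(1.8158 − 0.5236) = 1.2922; ω₁ = Δθ/dt₁ = 0.8615
distance = √((3−4)² + (2.5−-1.5)²) = 4.1231; v₂ = distance/dt₂ = 1.6492

ω₁ = 0.8615, v₂ = 1.6492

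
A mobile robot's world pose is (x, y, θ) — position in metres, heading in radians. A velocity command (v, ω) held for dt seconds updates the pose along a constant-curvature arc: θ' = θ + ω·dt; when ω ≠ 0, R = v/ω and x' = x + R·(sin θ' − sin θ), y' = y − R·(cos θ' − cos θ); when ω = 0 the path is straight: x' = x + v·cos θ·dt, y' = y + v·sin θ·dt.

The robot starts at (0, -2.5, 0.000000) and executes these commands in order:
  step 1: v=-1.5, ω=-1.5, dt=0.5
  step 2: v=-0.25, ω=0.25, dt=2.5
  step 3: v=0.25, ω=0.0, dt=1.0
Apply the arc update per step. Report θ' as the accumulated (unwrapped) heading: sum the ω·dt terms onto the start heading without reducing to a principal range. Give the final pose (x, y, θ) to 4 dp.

step 1: θ'=-0.7500 (R=1.0000) → pose (-0.6816, -2.2317, -0.7500)
step 2: θ'=-0.1250 (R=-1.0000) → pose (-1.2386, -1.9712, -0.1250)
step 3: θ'=-0.1250 (straight) → pose (-0.9906, -2.0023, -0.1250)

(-0.9906, -2.0023, -0.1250)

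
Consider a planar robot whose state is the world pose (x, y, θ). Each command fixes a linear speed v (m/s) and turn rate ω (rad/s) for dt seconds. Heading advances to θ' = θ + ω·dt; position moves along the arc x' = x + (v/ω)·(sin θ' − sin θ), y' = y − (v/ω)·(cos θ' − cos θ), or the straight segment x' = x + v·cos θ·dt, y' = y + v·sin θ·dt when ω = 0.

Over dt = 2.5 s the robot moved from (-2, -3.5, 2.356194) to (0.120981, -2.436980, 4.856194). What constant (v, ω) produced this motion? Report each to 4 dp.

v = -1.2500, ω = 1.0000

Δθ = 4.856194 − 2.356194 = 2.500000
ω = Δθ/dt = 2.500000/2.5 = 1.0000
R = Δx/(sin θ' − sin θ) = -1.2500
v = R·ω = -1.2500·1.0000 = -1.2500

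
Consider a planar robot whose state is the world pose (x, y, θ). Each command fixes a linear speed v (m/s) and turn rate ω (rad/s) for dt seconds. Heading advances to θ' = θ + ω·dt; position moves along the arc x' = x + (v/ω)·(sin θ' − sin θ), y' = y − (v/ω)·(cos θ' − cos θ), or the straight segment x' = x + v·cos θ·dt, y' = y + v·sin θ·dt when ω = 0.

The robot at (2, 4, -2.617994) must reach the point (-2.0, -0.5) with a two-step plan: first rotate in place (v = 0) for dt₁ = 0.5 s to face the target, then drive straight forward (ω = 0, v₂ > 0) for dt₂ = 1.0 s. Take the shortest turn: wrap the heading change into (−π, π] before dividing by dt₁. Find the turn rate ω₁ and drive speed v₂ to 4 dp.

heading to target = atan2(-0.5−4, -2−2) = -2.2974
Δθ = wrap(-2.2974 − -2.6180) = 0.3206; ω₁ = Δθ/dt₁ = 0.6411
distance = √((-2−2)² + (-0.5−4)²) = 6.0208; v₂ = distance/dt₂ = 6.0208

ω₁ = 0.6411, v₂ = 6.0208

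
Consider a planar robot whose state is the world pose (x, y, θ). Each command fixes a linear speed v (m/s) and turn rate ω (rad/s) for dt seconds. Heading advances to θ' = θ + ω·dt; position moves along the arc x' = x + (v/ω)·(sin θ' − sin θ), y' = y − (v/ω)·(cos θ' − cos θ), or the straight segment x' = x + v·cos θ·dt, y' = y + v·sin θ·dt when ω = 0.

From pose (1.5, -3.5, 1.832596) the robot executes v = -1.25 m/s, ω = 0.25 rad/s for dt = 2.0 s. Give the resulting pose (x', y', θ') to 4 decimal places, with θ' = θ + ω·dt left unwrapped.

θ' = 1.8326 + 0.25·2.0 = 2.3326
R = v/ω = -1.25/0.25 = -5.0000
x' = 1.5 + -5.0000·(sin 2.3326 − sin 1.8326) = 2.7117
y' = -3.5 − -5.0000·(cos 2.3326 − cos 1.8326) = -5.6570

(2.7117, -5.6570, 2.3326)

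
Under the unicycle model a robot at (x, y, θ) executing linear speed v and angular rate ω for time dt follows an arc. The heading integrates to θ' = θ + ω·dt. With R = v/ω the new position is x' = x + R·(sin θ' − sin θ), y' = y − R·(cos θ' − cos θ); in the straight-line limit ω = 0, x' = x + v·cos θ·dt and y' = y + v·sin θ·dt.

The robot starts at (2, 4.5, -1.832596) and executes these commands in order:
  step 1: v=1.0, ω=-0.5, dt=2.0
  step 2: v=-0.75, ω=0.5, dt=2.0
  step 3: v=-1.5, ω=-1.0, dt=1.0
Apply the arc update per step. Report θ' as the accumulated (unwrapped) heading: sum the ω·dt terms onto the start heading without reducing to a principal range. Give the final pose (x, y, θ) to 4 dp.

step 1: θ'=-2.8326 (R=-2.0000) → pose (0.6764, 3.1124, -2.8326)
step 2: θ'=-1.8326 (R=-1.5000) → pose (1.6691, 4.1531, -1.8326)
step 3: θ'=-2.8326 (R=1.5000) → pose (2.6618, 5.1938, -2.8326)

(2.6618, 5.1938, -2.8326)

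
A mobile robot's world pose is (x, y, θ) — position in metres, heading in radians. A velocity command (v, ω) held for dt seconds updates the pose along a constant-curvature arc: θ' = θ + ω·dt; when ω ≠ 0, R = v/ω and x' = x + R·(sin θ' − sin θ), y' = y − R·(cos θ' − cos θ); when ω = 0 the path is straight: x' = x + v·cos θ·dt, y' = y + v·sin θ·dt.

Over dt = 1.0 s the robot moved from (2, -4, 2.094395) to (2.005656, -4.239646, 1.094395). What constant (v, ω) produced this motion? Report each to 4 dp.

Δθ = 1.094395 − 2.094395 = -1.000000
ω = Δθ/dt = -1.000000/1.0 = -1.0000
R = −Δy/(cos θ' − cos θ) = 0.2500
v = R·ω = 0.2500·-1.0000 = -0.2500

v = -0.2500, ω = -1.0000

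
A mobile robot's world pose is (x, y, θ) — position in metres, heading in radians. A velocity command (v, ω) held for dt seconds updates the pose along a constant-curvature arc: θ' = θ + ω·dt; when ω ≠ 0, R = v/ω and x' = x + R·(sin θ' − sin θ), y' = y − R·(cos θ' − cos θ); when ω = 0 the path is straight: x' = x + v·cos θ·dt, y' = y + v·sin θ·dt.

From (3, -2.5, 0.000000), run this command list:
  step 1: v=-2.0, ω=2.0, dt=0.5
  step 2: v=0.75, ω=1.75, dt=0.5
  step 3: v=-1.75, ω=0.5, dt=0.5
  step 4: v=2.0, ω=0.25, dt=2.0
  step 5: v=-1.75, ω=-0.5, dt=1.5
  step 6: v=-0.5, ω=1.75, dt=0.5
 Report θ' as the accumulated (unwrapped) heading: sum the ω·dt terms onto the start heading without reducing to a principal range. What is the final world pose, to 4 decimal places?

(1.4929, -2.8208, 2.7500)

step 1: θ'=1.0000 (R=-1.0000) → pose (2.1585, -2.9597, 1.0000)
step 2: θ'=1.8750 (R=0.4286) → pose (2.2068, -2.5998, 1.8750)
step 3: θ'=2.1250 (R=-3.5000) → pose (2.5700, -3.3933, 2.1250)
step 4: θ'=2.6250 (R=8.0000) → pose (-0.2812, -0.6474, 2.6250)
step 5: θ'=1.8750 (R=3.5000) → pose (1.3294, -2.6423, 1.8750)
step 6: θ'=2.7500 (R=-0.2857) → pose (1.4929, -2.8208, 2.7500)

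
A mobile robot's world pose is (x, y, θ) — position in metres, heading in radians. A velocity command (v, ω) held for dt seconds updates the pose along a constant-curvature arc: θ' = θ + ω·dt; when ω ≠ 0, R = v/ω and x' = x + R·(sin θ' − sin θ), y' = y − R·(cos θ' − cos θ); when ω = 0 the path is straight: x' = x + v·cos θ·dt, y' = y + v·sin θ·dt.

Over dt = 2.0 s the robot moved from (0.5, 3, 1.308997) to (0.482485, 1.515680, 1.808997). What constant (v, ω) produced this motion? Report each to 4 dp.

v = -0.7500, ω = 0.2500

Δθ = 1.808997 − 1.308997 = 0.500000
ω = Δθ/dt = 0.500000/2.0 = 0.2500
R = −Δy/(cos θ' − cos θ) = -3.0000
v = R·ω = -3.0000·0.2500 = -0.7500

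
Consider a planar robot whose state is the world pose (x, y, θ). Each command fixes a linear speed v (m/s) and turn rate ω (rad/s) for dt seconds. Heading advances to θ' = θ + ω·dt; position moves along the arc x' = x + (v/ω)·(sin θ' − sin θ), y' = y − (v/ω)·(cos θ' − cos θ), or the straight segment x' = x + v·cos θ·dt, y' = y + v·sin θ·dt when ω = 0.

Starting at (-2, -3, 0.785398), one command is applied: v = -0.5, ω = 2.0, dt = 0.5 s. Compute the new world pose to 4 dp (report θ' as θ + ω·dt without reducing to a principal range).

(-2.0675, -3.2300, 1.7854)

θ' = 0.7854 + 2.0·0.5 = 1.7854
R = v/ω = -0.5/2.0 = -0.2500
x' = -2 + -0.2500·(sin 1.7854 − sin 0.7854) = -2.0675
y' = -3 − -0.2500·(cos 1.7854 − cos 0.7854) = -3.2300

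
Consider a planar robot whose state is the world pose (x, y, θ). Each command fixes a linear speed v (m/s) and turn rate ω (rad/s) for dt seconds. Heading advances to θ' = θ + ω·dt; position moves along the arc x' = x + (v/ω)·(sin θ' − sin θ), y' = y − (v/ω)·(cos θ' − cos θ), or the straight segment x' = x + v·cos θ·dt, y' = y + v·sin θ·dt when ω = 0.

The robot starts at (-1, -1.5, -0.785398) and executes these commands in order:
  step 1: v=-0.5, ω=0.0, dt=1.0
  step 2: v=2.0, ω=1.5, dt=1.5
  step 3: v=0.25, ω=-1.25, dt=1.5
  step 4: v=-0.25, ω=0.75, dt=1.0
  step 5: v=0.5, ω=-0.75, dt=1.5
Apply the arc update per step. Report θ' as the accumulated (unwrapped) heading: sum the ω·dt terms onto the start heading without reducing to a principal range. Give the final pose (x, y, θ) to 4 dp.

(1.6432, -0.3313, -0.7854)

step 1: θ'=-0.7854 (straight) → pose (-1.3536, -1.1464, -0.7854)
step 2: θ'=1.4646 (R=1.3333) → pose (0.9151, -0.3450, 1.4646)
step 3: θ'=-0.4104 (R=-0.2000) → pose (1.1937, -0.1828, -0.4104)
step 4: θ'=0.3396 (R=-0.3333) → pose (0.9497, -0.1741, 0.3396)
step 5: θ'=-0.7854 (R=-0.6667) → pose (1.6432, -0.3313, -0.7854)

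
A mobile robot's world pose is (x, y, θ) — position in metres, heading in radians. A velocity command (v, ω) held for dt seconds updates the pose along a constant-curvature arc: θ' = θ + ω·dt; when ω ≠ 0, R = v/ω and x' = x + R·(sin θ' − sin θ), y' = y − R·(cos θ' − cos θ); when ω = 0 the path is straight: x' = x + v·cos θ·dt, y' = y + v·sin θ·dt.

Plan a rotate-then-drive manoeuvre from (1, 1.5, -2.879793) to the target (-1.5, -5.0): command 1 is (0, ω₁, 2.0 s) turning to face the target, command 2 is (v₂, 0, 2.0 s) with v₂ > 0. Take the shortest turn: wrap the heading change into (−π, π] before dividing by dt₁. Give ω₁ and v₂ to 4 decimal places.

heading to target = atan2(-5−1.5, -1.5−1) = -1.9380
Δθ = wrap(-1.9380 − -2.8798) = 0.9418; ω₁ = Δθ/dt₁ = 0.4709
distance = √((-1.5−1)² + (-5−1.5)²) = 6.9642; v₂ = distance/dt₂ = 3.4821

ω₁ = 0.4709, v₂ = 3.4821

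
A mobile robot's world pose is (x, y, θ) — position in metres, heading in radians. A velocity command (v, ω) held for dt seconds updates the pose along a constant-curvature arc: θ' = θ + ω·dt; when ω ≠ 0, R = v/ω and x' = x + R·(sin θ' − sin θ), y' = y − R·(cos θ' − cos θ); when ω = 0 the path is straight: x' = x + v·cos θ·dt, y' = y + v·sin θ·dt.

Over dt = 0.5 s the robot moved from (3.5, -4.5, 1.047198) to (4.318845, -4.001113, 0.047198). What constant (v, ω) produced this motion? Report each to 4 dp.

v = 2.0000, ω = -2.0000

Δθ = 0.047198 − 1.047198 = -1.000000
ω = Δθ/dt = -1.000000/0.5 = -2.0000
R = Δx/(sin θ' − sin θ) = -1.0000
v = R·ω = -1.0000·-2.0000 = 2.0000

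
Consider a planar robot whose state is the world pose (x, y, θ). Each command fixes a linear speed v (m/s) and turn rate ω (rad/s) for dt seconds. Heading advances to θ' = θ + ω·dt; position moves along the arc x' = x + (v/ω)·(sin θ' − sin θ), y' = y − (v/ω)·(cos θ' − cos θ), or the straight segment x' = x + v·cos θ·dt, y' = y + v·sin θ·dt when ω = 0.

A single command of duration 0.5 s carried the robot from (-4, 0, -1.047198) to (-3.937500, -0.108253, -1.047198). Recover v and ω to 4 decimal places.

v = 0.2500, ω = 0.0000

Δθ = -1.047198 − -1.047198 = 0.000000
ω = Δθ/dt = 0.000000/0.5 = 0.0000
ω = 0 → v = (Δx·cos θ + Δy·sin θ)/dt = 0.2500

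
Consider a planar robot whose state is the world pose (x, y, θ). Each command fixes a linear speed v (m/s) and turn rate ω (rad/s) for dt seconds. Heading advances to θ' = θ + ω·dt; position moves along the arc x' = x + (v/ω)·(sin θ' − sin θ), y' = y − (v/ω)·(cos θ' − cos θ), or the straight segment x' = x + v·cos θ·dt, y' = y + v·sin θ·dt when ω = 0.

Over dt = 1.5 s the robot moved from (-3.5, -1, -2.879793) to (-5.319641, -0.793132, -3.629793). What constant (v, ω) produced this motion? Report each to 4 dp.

v = 1.2500, ω = -0.5000

Δθ = -3.629793 − -2.879793 = -0.750000
ω = Δθ/dt = -0.750000/1.5 = -0.5000
R = Δx/(sin θ' − sin θ) = -2.5000
v = R·ω = -2.5000·-0.5000 = 1.2500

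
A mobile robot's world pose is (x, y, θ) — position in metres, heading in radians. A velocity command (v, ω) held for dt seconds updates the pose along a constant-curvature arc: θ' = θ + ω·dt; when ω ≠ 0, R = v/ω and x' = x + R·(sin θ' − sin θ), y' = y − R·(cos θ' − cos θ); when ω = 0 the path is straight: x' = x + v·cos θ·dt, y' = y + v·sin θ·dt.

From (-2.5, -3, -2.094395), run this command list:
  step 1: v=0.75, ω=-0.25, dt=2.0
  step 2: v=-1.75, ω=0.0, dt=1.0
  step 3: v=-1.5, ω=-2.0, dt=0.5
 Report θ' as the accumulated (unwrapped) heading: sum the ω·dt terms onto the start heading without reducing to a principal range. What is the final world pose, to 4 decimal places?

(-1.3244, -3.1175, -3.5944)

step 1: θ'=-2.5944 (R=-3.0000) → pose (-3.5372, -4.0620, -2.5944)
step 2: θ'=-2.5944 (straight) → pose (-2.0427, -3.1514, -2.5944)
step 3: θ'=-3.5944 (R=0.7500) → pose (-1.3244, -3.1175, -3.5944)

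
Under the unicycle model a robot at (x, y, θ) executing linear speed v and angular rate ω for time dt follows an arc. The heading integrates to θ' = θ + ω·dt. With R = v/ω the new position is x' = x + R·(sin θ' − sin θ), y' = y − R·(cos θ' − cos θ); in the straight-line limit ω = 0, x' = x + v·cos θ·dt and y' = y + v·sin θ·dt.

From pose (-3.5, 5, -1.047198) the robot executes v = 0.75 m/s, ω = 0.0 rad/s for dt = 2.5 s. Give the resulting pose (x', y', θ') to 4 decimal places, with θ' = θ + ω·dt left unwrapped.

(-2.5625, 3.3762, -1.0472)

θ' = -1.0472 + 0.0·2.5 = -1.0472
ω = 0 → straight: x' = -3.5 + 0.75·cos(-1.0472)·2.5 = -2.5625
y' = 5 + 0.75·sin(-1.0472)·2.5 = 3.3762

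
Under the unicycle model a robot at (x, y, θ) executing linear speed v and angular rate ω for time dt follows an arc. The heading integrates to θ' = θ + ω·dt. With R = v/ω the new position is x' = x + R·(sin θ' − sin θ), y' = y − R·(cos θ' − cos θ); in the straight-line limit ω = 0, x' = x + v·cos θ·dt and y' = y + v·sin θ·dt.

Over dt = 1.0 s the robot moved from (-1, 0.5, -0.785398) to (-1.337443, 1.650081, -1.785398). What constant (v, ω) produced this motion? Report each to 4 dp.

v = -1.2500, ω = -1.0000

Δθ = -1.785398 − -0.785398 = -1.000000
ω = Δθ/dt = -1.000000/1.0 = -1.0000
R = −Δy/(cos θ' − cos θ) = 1.2500
v = R·ω = 1.2500·-1.0000 = -1.2500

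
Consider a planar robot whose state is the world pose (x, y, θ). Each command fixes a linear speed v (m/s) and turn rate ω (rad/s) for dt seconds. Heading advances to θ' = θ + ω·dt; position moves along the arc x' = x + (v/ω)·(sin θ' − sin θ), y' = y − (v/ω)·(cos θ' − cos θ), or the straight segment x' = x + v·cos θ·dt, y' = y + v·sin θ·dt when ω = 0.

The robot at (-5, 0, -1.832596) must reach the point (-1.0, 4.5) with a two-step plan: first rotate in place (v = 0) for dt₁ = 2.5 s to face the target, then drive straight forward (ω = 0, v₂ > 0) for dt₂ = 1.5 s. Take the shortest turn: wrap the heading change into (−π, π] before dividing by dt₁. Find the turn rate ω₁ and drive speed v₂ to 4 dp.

ω₁ = 1.0707, v₂ = 4.0139

heading to target = atan2(4.5−0, -1−-5) = 0.8442
Δθ = wrap(0.8442 − -1.8326) = 2.6767; ω₁ = Δθ/dt₁ = 1.0707
distance = √((-1−-5)² + (4.5−0)²) = 6.0208; v₂ = distance/dt₂ = 4.0139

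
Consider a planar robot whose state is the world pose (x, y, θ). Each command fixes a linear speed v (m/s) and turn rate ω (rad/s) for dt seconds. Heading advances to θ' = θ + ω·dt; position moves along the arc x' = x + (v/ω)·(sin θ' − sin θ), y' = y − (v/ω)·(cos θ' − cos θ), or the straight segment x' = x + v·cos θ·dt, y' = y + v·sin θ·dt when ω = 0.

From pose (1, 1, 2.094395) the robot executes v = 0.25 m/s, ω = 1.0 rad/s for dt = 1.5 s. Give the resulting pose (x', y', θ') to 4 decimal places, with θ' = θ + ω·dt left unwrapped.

θ' = 2.0944 + 1.0·1.5 = 3.5944
R = v/ω = 0.25/1.0 = 0.2500
x' = 1 + 0.2500·(sin 3.5944 − sin 2.0944) = 0.6741
y' = 1 − 0.2500·(cos 3.5944 − cos 2.0944) = 1.0998

(0.6741, 1.0998, 3.5944)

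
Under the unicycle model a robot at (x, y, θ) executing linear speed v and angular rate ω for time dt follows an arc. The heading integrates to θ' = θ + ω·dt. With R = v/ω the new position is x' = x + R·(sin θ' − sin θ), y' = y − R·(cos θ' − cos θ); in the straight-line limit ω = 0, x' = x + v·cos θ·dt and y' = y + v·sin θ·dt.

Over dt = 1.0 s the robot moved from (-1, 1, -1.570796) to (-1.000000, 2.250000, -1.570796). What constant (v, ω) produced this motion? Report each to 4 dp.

v = -1.2500, ω = 0.0000

Δθ = -1.570796 − -1.570796 = 0.000000
ω = Δθ/dt = 0.000000/1.0 = 0.0000
ω = 0 → v = (Δx·cos θ + Δy·sin θ)/dt = -1.2500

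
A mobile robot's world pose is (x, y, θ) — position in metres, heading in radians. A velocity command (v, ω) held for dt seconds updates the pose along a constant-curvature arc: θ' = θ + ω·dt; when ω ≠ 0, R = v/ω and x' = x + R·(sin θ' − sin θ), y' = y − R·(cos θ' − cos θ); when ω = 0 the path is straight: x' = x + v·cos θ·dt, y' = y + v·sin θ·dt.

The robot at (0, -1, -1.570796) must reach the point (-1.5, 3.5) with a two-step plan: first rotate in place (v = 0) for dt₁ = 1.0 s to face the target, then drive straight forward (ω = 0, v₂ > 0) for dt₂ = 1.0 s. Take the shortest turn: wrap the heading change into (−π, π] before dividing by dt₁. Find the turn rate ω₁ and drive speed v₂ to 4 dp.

ω₁ = -2.8198, v₂ = 4.7434

heading to target = atan2(3.5−-1, -1.5−0) = 1.8925
Δθ = wrap(1.8925 − -1.5708) = -2.8198; ω₁ = Δθ/dt₁ = -2.8198
distance = √((-1.5−0)² + (3.5−-1)²) = 4.7434; v₂ = distance/dt₂ = 4.7434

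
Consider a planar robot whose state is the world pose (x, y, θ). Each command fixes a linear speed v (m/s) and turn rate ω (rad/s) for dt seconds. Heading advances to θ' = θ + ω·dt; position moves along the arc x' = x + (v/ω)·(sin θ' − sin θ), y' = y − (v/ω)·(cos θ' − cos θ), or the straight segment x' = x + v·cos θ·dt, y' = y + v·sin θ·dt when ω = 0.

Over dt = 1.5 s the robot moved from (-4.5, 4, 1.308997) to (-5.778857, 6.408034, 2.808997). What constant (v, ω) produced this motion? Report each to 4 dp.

Δθ = 2.808997 − 1.308997 = 1.500000
ω = Δθ/dt = 1.500000/1.5 = 1.0000
R = −Δy/(cos θ' − cos θ) = 2.0000
v = R·ω = 2.0000·1.0000 = 2.0000

v = 2.0000, ω = 1.0000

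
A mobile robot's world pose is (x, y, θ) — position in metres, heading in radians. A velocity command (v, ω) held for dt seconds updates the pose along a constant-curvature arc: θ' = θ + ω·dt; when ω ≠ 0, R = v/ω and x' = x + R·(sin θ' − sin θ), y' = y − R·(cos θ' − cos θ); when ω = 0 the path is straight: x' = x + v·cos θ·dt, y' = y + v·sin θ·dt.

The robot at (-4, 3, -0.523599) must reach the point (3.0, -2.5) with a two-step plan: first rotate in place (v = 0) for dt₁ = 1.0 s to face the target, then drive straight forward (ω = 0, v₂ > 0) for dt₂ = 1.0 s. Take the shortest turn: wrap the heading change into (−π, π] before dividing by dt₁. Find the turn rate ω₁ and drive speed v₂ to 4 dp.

ω₁ = -0.1424, v₂ = 8.9022

heading to target = atan2(-2.5−3, 3−-4) = -0.6660
Δθ = wrap(-0.6660 − -0.5236) = -0.1424; ω₁ = Δθ/dt₁ = -0.1424
distance = √((3−-4)² + (-2.5−3)²) = 8.9022; v₂ = distance/dt₂ = 8.9022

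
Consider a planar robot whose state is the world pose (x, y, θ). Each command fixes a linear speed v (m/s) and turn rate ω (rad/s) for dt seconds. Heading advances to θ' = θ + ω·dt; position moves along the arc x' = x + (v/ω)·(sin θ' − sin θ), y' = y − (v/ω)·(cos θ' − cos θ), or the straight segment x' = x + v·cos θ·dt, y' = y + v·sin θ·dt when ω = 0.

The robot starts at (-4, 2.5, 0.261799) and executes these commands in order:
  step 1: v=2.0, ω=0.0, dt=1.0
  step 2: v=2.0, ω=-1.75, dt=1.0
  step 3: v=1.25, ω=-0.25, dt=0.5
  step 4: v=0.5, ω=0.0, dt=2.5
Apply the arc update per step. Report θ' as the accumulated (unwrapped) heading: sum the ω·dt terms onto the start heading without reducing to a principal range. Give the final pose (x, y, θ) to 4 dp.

(-0.6738, 0.1347, -1.6132)

step 1: θ'=0.2618 (straight) → pose (-2.0681, 3.0176, 0.2618)
step 2: θ'=-1.4882 (R=-1.1429) → pose (-0.6334, 2.0080, -1.4882)
step 3: θ'=-1.6132 (R=-5.0000) → pose (-0.6208, 1.3835, -1.6132)
step 4: θ'=-1.6132 (straight) → pose (-0.6738, 0.1347, -1.6132)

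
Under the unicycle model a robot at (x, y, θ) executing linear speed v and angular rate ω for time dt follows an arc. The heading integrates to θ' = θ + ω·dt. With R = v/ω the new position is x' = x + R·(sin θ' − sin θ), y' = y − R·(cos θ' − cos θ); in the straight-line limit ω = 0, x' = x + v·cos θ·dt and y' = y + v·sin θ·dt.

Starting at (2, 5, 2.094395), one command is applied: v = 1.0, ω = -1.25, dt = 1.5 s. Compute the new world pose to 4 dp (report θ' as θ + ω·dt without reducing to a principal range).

θ' = 2.0944 + -1.25·1.5 = 0.2194
R = v/ω = 1.0/-1.25 = -0.8000
x' = 2 + -0.8000·(sin 0.2194 − sin 2.0944) = 2.5187
y' = 5 − -0.8000·(cos 0.2194 − cos 2.0944) = 6.1808

(2.5187, 6.1808, 0.2194)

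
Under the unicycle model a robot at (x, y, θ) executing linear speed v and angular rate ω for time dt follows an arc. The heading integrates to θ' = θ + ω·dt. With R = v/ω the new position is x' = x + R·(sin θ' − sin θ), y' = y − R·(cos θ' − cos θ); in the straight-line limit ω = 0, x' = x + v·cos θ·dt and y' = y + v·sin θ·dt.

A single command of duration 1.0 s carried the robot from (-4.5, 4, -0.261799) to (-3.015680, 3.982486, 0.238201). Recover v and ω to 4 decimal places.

Δθ = 0.238201 − -0.261799 = 0.500000
ω = Δθ/dt = 0.500000/1.0 = 0.5000
R = Δx/(sin θ' − sin θ) = 3.0000
v = R·ω = 3.0000·0.5000 = 1.5000

v = 1.5000, ω = 0.5000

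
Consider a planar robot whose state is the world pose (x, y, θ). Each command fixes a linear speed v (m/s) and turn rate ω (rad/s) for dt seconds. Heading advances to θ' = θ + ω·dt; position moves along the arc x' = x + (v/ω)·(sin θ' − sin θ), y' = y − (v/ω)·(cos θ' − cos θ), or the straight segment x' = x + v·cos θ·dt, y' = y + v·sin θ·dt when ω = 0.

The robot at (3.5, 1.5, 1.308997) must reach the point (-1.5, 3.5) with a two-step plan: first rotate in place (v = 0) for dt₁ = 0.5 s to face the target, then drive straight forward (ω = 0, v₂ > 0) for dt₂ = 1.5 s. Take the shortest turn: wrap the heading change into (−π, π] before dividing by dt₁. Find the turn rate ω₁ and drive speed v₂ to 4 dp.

heading to target = atan2(3.5−1.5, -1.5−3.5) = 2.7611
Δθ = wrap(2.7611 − 1.3090) = 1.4521; ω₁ = Δθ/dt₁ = 2.9042
distance = √((-1.5−3.5)² + (3.5−1.5)²) = 5.3852; v₂ = distance/dt₂ = 3.5901

ω₁ = 2.9042, v₂ = 3.5901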